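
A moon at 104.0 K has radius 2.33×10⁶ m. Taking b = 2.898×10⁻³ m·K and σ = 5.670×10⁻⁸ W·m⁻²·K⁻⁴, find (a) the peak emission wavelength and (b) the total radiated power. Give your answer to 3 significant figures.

(a) λ_max = b/T = 2.898×10⁻³/104.0 = 2.787×10⁻⁵ m = 27.9 μm.
Surface area A = 4πR² = 4π(2.33×10⁶ m)² = 6.82216×10¹³ m².
(b) P = σAT⁴ = 5.670×10⁻⁸×6.82216×10¹³×(104.0)⁴ = 4.53×10¹⁴ W.

λ_max ≈ 27.9 μm; P ≈ 4.53×10¹⁴ W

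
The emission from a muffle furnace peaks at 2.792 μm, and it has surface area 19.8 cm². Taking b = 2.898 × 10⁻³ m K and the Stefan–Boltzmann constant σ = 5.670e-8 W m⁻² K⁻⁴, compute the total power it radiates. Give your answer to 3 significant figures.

P ≈ 130 W

Wien's law: T = b/λ_max = 2.898×10⁻³/2.792×10⁻⁶ = 1037.97 K.
Area A = 19.8 cm² = 1.98×10⁻³ m².
Then P = σAT⁴ = 5.670×10⁻⁸×1.98×10⁻³×(1037.97)⁴ = 130 W.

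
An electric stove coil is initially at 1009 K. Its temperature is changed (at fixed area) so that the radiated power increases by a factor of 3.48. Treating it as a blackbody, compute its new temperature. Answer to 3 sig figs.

T₂ ≈ 1.38×10³ K

P ∝ T⁴, so T₂/T₁ = (P₂/P₁)^(1/4) = (3.48)^(1/4) = 1.36582.
T₂ = 1009 × 1.36582 = 1.38×10³ K.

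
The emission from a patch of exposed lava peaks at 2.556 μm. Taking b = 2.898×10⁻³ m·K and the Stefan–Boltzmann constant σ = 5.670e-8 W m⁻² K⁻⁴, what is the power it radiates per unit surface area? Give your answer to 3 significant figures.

I ≈ 9.37×10⁴ W/m²

Wien's law: T = b/λ_max = 2.898×10⁻³/2.556×10⁻⁶ = 1133.80 K.
Then I = σT⁴ = 5.670×10⁻⁸×(1133.80)⁴ = 9.37×10⁴ W/m².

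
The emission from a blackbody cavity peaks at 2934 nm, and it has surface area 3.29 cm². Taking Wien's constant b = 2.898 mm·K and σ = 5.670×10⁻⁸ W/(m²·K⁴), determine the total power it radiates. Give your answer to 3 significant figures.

Wien's law: T = b/λ_max = 2.898×10⁻³/2.934×10⁻⁶ = 987.730 K.
Area A = 3.29 cm² = 3.29×10⁻⁴ m².
Then P = σAT⁴ = 5.670×10⁻⁸×3.29×10⁻⁴×(987.730)⁴ = 17.8 W.

P ≈ 17.8 W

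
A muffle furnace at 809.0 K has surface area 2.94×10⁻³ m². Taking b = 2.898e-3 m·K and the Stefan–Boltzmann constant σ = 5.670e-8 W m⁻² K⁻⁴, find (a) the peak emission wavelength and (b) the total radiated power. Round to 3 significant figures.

λ_max ≈ 3.58 μm; P ≈ 71.4 W

(a) λ_max = b/T = 2.898×10⁻³/809.0 = 3.582×10⁻⁶ m = 3.58 μm.
Area A = 2.94×10⁻³ m².
(b) P = σAT⁴ = 5.670×10⁻⁸×2.94×10⁻³×(809.0)⁴ = 71.4 W.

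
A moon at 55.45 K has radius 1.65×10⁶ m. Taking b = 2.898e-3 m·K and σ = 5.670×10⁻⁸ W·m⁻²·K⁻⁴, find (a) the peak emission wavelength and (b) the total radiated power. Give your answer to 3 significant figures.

(a) λ_max = b/T = 2.898×10⁻³/55.45 = 5.226×10⁻⁵ m = 52.3 μm.
Surface area A = 4πR² = 4π(1.65×10⁶ m)² = 3.42119×10¹³ m².
(b) P = σAT⁴ = 5.670×10⁻⁸×3.42119×10¹³×(55.45)⁴ = 1.83×10¹³ W.

λ_max ≈ 52.3 μm; P ≈ 1.83×10¹³ W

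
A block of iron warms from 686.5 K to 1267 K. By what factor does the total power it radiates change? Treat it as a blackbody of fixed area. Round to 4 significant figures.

P ∝ T⁴, so P₂/P₁ = (T₂/T₁)⁴ = (1267/686.5)⁴ = (1.84559)⁴ = 11.60.

P₂/P₁ ≈ 11.60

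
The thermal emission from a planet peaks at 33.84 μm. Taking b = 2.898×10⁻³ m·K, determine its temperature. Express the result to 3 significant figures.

Wien's law gives T = b/λ_max = (2.898×10⁻³ m·K)/(3.384×10⁻⁵ m) = 85.6 K.

T ≈ 85.6 K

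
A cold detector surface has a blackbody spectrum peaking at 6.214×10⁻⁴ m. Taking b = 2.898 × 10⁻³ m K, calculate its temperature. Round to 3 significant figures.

Wien's law gives T = b/λ_max = (2.898×10⁻³ m·K)/(6.214×10⁻⁴ m) = 4.66 K.

T ≈ 4.66 K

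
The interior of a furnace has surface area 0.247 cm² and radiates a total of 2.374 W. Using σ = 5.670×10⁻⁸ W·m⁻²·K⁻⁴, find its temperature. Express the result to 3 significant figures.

T ≈ 1.14×10³ K

Area A = 0.247 cm² = 2.47×10⁻⁵ m².
P = σAT⁴ ⇒ T = (P/(σA))^(1/4) = (2.374/(5.670×10⁻⁸×2.47×10⁻⁵))^(1/4) = 1.14×10³ K.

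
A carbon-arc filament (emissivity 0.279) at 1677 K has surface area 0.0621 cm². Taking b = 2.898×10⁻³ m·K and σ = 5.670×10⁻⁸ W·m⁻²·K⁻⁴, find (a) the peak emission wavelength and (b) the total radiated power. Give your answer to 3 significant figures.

λ_max ≈ 1.73 μm; P ≈ 0.777 W

(a) λ_max = b/T = 2.898×10⁻³/1677 = 1.728×10⁻⁶ m = 1.73 μm.
Area A = 0.0621 cm² = 6.21×10⁻⁶ m².
(b) P = εσAT⁴ = 0.279×5.670×10⁻⁸×6.21×10⁻⁶×(1677)⁴ = 0.777 W.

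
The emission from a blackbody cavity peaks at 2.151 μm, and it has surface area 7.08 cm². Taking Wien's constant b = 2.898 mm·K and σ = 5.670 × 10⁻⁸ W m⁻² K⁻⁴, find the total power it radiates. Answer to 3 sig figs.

Wien's law: T = b/λ_max = 2.898×10⁻³/2.151×10⁻⁶ = 1347.28 K.
Area A = 7.08 cm² = 7.08×10⁻⁴ m².
Then P = σAT⁴ = 5.670×10⁻⁸×7.08×10⁻⁴×(1347.28)⁴ = 132 W.

P ≈ 132 W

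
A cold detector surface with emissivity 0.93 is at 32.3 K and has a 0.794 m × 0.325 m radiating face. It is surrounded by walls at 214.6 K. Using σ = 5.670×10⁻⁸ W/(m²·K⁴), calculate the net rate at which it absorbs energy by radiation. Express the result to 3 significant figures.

Area A = 0.794 × 0.325 = 0.25805 m².
Net radiated power P_net = εσA(T⁴ − T₀⁴) = 0.93×5.670×10⁻⁸×0.25805×(32.3⁴ − 214.6⁴).
T⁴ − T₀⁴ = 1.08845×10⁶ − 2.12089×10⁹ = -2.11980×10⁹ K⁴, so P_net = -28.8 W — negative, meaning a net gain of 28.8 W.

Net gain ≈ 28.8 W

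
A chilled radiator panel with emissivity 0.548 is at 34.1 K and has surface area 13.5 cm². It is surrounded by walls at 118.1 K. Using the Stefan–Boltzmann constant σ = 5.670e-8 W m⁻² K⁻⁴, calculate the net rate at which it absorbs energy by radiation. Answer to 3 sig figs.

Area A = 13.5 cm² = 1.35×10⁻³ m².
Net radiated power P_net = εσA(T⁴ − T₀⁴) = 0.548×5.670×10⁻⁸×1.35×10⁻³×(34.1⁴ − 118.1⁴).
T⁴ − T₀⁴ = 1.35213×10⁶ − 1.94536×10⁸ = -1.93184×10⁸ K⁴, so P_net = -8.10×10⁻³ W — negative, meaning a net gain of 8.10×10⁻³ W.

Net gain ≈ 8.10×10⁻³ W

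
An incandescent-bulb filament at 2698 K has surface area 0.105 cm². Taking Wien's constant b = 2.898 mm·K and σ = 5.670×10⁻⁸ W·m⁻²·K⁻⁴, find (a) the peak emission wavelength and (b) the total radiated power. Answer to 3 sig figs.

(a) λ_max = b/T = 2.898×10⁻³/2698 = 1.074×10⁻⁶ m = 1.07×10³ nm.
Area A = 0.105 cm² = 1.05×10⁻⁵ m².
(b) P = σAT⁴ = 5.670×10⁻⁸×1.05×10⁻⁵×(2698)⁴ = 31.5 W.

λ_max ≈ 1.07×10³ nm; P ≈ 31.5 W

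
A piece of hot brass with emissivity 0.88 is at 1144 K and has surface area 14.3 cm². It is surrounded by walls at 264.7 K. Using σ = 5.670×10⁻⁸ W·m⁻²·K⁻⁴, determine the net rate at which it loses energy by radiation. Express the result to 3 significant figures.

Area A = 14.3 cm² = 1.43×10⁻³ m².
Net radiated power P_net = εσA(T⁴ − T₀⁴) = 0.88×5.670×10⁻⁸×1.43×10⁻³×(1144⁴ − 264.7⁴).
T⁴ − T₀⁴ = 1.71279×10¹² − 4.90926×10⁹ = 1.70788×10¹² K⁴, so P_net = 122 W.

Net loss ≈ 122 W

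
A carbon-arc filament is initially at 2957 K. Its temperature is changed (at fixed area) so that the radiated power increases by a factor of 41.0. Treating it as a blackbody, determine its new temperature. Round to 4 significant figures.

T₂ ≈ 7483 K

P ∝ T⁴, so T₂/T₁ = (P₂/P₁)^(1/4) = (41.0)^(1/4) = 2.53044.
T₂ = 2957 × 2.53044 = 7483 K.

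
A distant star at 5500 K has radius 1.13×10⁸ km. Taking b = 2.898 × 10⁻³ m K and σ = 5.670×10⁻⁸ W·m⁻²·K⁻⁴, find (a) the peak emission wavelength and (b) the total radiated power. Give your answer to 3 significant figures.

(a) λ_max = b/T = 2.898×10⁻³/5500 = 5.269×10⁻⁷ m = 527 nm.
Surface area A = 4πR² = 4π(1.13×10¹¹ m)² = 1.60460×10²³ m².
(b) P = σAT⁴ = 5.670×10⁻⁸×1.60460×10²³×(5500)⁴ = 8.33×10³⁰ W.

λ_max ≈ 527 nm; P ≈ 8.33×10³⁰ W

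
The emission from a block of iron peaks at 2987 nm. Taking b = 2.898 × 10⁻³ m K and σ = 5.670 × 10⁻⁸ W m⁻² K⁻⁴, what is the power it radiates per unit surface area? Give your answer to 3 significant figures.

I ≈ 5.02×10⁴ W/m²

Wien's law: T = b/λ_max = 2.898×10⁻³/2.987×10⁻⁶ = 970.204 K.
Then I = σT⁴ = 5.670×10⁻⁸×(970.204)⁴ = 5.02×10⁴ W/m².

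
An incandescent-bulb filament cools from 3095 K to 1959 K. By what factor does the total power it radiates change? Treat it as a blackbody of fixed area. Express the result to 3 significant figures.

P₂/P₁ ≈ 0.161

P ∝ T⁴, so P₂/P₁ = (T₂/T₁)⁴ = (1959/3095)⁴ = (0.632956)⁴ = 0.161.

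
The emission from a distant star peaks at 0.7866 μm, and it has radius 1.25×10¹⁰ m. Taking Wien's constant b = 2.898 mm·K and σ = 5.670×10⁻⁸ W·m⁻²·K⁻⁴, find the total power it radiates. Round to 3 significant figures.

Wien's law: T = b/λ_max = 2.898×10⁻³/7.866×10⁻⁷ = 3684.21 K.
Surface area A = 4πR² = 4π(1.25×10¹⁰ m)² = 1.96350×10²¹ m².
Then P = σAT⁴ = 5.670×10⁻⁸×1.96350×10²¹×(3684.21)⁴ = 2.05×10²⁸ W.

P ≈ 2.05×10²⁸ W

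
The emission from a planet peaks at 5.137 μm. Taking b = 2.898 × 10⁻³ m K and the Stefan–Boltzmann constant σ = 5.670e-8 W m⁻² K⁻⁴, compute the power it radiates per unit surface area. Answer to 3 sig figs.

I ≈ 5.74×10³ W/m²

Wien's law: T = b/λ_max = 2.898×10⁻³/5.137×10⁻⁶ = 564.142 K.
Then I = σT⁴ = 5.670×10⁻⁸×(564.142)⁴ = 5.74×10³ W/m².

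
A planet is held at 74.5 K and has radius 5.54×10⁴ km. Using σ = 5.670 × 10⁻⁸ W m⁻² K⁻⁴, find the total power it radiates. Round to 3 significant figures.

P ≈ 6.74×10¹⁶ W

Surface area A = 4πR² = 4π(5.54×10⁷ m)² = 3.85682×10¹⁶ m².
P = σAT⁴ = 5.670×10⁻⁸ × 3.85682×10¹⁶ × (74.5)⁴ = 6.74×10¹⁶ W.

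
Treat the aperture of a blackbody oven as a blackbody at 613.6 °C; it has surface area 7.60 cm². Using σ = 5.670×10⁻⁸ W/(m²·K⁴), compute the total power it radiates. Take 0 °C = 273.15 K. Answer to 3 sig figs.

P ≈ 26.6 W

T = 613.6 °C + 273.15 = 886.75 K.
Area A = 7.60 cm² = 7.60×10⁻⁴ m².
P = σAT⁴ = 5.670×10⁻⁸ × 7.60×10⁻⁴ × (886.75)⁴ = 26.6 W.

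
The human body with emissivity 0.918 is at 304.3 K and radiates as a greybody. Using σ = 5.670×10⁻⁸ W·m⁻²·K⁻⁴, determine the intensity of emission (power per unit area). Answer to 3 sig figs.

Stefan–Boltzmann: I = εσT⁴ = 0.918 × 5.670×10⁻⁸ × (304.3)⁴ = 446 W/m².

I ≈ 446 W/m²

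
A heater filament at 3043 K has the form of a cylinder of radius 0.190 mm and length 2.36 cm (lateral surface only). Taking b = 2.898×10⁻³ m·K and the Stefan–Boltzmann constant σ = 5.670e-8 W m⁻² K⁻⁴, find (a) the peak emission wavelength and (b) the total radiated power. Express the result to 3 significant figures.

λ_max ≈ 952 nm; P ≈ 137 W

(a) λ_max = b/T = 2.898×10⁻³/3043 = 9.523×10⁻⁷ m = 952 nm.
Lateral area A = 2πrL = 2π×1.90×10⁻⁴×0.0236 = 2.81738×10⁻⁵ m².
(b) P = σAT⁴ = 5.670×10⁻⁸×2.81738×10⁻⁵×(3043)⁴ = 137 W.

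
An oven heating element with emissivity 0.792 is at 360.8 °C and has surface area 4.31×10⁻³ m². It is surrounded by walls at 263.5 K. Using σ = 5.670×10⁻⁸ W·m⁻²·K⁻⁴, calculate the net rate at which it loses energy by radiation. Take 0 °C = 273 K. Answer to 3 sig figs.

Net loss ≈ 30.3 W

T = 360.8 °C + 273 = 633.8 K.
Area A = 4.31×10⁻³ m².
Net radiated power P_net = εσA(T⁴ − T₀⁴) = 0.792×5.670×10⁻⁸×4.31×10⁻³×(633.8⁴ − 263.5⁴).
T⁴ − T₀⁴ = 1.61365×10¹¹ − 4.82084×10⁹ = 1.56544×10¹¹ K⁴, so P_net = 30.3 W.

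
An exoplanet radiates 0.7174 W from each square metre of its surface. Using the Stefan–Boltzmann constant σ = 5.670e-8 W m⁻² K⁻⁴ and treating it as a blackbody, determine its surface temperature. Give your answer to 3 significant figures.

I = σT⁴, so T = (I/σ)^(1/4) = (0.7174/(5.670×10⁻⁸))^(1/4) = 59.6 K.

T ≈ 59.6 K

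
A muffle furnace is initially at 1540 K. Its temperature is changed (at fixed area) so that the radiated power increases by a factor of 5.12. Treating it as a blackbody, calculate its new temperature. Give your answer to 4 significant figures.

T₂ ≈ 2317 K

P ∝ T⁴, so T₂/T₁ = (P₂/P₁)^(1/4) = (5.12)^(1/4) = 1.50424.
T₂ = 1540 × 1.50424 = 2317 K.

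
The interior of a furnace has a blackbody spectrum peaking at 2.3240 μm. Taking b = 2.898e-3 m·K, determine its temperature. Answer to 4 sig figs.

Wien's law gives T = b/λ_max = (2.898×10⁻³ m·K)/(2.3240×10⁻⁶ m) = 1247 K.

T ≈ 1247 K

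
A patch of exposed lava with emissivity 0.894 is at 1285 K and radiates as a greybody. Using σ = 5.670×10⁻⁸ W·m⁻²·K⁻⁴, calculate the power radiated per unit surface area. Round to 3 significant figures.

I ≈ 1.38×10⁵ W/m²

Stefan–Boltzmann: I = εσT⁴ = 0.894 × 5.670×10⁻⁸ × (1285)⁴ = 1.38×10⁵ W/m².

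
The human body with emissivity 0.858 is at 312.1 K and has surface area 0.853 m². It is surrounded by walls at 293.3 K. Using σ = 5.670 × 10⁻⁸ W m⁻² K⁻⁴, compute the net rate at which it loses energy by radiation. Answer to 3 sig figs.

Net loss ≈ 86.6 W

Area A = 0.853 m².
Net radiated power P_net = εσA(T⁴ − T₀⁴) = 0.858×5.670×10⁻⁸×0.853×(312.1⁴ − 293.3⁴).
T⁴ − T₀⁴ = 9.48801×10⁹ − 7.40028×10⁹ = 2.08773×10⁹ K⁴, so P_net = 86.6 W.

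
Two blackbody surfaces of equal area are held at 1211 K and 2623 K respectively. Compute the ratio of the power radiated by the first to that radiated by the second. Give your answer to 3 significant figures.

P₁/P₂ ≈ 0.0454

With equal areas, P₁/P₂ = (T₁/T₂)⁴ = (1211/2623)⁴ = 0.0454.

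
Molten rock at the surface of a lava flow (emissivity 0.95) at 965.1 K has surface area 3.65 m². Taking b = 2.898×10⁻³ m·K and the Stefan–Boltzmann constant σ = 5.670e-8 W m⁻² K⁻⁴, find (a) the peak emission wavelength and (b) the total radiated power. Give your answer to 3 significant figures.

λ_max ≈ 3.00 μm; P ≈ 1.71×10⁵ W

(a) λ_max = b/T = 2.898×10⁻³/965.1 = 3.003×10⁻⁶ m = 3.00 μm.
Area A = 3.65 m².
(b) P = εσAT⁴ = 0.95×5.670×10⁻⁸×3.65×(965.1)⁴ = 1.71×10⁵ W.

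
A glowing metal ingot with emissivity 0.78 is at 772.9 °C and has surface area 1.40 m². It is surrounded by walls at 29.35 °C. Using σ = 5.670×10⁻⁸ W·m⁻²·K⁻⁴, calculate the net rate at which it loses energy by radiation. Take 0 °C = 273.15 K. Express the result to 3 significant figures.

Net loss ≈ 7.36×10⁴ W

T = 772.9 °C + 273.15 = 1046.05 K.
Surroundings: T = 29.35 °C + 273.15 = 302.50 K.
Area A = 1.40 m².
Net radiated power P_net = εσA(T⁴ − T₀⁴) = 0.78×5.670×10⁻⁸×1.40×(1046.05⁴ − 302.50⁴).
T⁴ − T₀⁴ = 1.19732×10¹² − 8.37339×10⁹ = 1.18895×10¹² K⁴, so P_net = 7.36×10⁴ W.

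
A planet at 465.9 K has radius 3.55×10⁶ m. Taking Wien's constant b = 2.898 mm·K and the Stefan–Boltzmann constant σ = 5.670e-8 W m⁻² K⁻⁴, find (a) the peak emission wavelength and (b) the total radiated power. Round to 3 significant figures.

(a) λ_max = b/T = 2.898×10⁻³/465.9 = 6.220×10⁻⁶ m = 6.22 μm.
Surface area A = 4πR² = 4π(3.55×10⁶ m)² = 1.58368×10¹⁴ m².
(b) P = σAT⁴ = 5.670×10⁻⁸×1.58368×10¹⁴×(465.9)⁴ = 4.23×10¹⁷ W.

λ_max ≈ 6.22 μm; P ≈ 4.23×10¹⁷ W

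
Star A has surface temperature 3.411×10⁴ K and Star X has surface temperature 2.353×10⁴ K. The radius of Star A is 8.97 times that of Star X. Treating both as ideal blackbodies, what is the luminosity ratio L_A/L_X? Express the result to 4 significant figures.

L ∝ R²T⁴, so L_A/L_X = (R_A/R_X)²(T_A/T_X)⁴ = (8.97)² × (3.411×10⁴/2.353×10⁴)⁴ = 80.4609 × 4.41610 = 355.3.

L_A/L_X ≈ 355.3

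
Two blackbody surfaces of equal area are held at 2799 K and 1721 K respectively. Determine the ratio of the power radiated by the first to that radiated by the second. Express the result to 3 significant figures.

With equal areas, P₁/P₂ = (T₁/T₂)⁴ = (2799/1721)⁴ = 7.00.

P₁/P₂ ≈ 7.00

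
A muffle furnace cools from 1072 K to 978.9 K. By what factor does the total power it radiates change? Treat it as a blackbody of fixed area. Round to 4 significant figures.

P₂/P₁ ≈ 0.6953

P ∝ T⁴, so P₂/P₁ = (T₂/T₁)⁴ = (978.9/1072)⁴ = (0.913153)⁴ = 0.6953.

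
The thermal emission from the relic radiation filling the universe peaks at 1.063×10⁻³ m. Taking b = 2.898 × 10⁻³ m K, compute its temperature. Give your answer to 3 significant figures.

Wien's law gives T = b/λ_max = (2.898×10⁻³ m·K)/(1.063×10⁻³ m) = 2.73 K.

T ≈ 2.73 K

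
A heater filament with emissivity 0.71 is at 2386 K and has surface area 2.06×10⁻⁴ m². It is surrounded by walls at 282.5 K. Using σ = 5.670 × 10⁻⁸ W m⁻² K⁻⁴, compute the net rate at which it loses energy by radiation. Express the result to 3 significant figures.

Area A = 2.06×10⁻⁴ m².
Net radiated power P_net = εσA(T⁴ − T₀⁴) = 0.71×5.670×10⁻⁸×2.06×10⁻⁴×(2386⁴ − 282.5⁴).
T⁴ − T₀⁴ = 3.24102×10¹³ − 6.36904×10⁹ = 3.24038×10¹³ K⁴, so P_net = 269 W.

Net loss ≈ 269 W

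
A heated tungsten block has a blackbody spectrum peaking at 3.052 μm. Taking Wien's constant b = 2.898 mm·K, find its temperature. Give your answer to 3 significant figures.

T ≈ 950 K

Wien's law gives T = b/λ_max = (2.898×10⁻³ m·K)/(3.052×10⁻⁶ m) = 950 K.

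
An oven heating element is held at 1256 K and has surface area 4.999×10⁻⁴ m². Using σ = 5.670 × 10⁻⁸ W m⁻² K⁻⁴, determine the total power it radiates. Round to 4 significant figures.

Area A = 4.999×10⁻⁴ m².
P = σAT⁴ = 5.670×10⁻⁸ × 4.999×10⁻⁴ × (1256)⁴ = 70.54 W.

P ≈ 70.54 W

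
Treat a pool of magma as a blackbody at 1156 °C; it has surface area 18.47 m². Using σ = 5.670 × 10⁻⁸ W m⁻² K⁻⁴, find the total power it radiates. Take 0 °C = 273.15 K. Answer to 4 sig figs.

P ≈ 4.369×10⁶ W

T = 1156 °C + 273.15 = 1429.15 K.
Area A = 18.47 m².
P = σAT⁴ = 5.670×10⁻⁸ × 18.47 × (1429.15)⁴ = 4.369×10⁶ W.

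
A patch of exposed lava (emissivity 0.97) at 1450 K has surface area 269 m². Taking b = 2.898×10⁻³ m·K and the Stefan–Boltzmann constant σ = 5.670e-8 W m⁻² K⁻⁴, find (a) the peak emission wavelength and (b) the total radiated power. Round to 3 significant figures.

λ_max ≈ 2.00 μm; P ≈ 6.54×10⁷ W

(a) λ_max = b/T = 2.898×10⁻³/1450 = 1.999×10⁻⁶ m = 2.00 μm.
Area A = 269 m².
(b) P = εσAT⁴ = 0.97×5.670×10⁻⁸×269×(1450)⁴ = 6.54×10⁷ W.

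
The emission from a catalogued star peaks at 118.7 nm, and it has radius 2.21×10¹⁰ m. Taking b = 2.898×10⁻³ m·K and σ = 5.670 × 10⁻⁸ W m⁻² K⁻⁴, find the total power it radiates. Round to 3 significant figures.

P ≈ 1.24×10³² W

Wien's law: T = b/λ_max = 2.898×10⁻³/1.187×10⁻⁷ = 24414.5 K.
Surface area A = 4πR² = 4π(2.21×10¹⁰ m)² = 6.13754×10²¹ m².
Then P = σAT⁴ = 5.670×10⁻⁸×6.13754×10²¹×(24414.5)⁴ = 1.24×10³² W.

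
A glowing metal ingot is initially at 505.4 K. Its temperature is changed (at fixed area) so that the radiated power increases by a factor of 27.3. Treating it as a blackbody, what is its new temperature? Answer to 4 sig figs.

T₂ ≈ 1155 K

P ∝ T⁴, so T₂/T₁ = (P₂/P₁)^(1/4) = (27.3)^(1/4) = 2.28581.
T₂ = 505.4 × 2.28581 = 1155 K.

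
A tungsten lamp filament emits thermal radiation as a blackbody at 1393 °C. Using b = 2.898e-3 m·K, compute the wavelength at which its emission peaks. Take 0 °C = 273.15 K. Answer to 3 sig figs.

λ_max ≈ 1.74×10³ nm

T = 1393 °C + 273.15 = 1666.15 K.
Wien's displacement law: λ_max = b/T = (2.898×10⁻³ m·K)/(1666.15 K) = 1.739×10⁻⁶ m.
That is 1.74×10³ nm, in the infrared range.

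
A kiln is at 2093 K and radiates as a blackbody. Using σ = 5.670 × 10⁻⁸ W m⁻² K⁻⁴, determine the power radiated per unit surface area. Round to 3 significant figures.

Stefan–Boltzmann: I = σT⁴ = 5.670×10⁻⁸ × (2093)⁴ = 1.09×10⁶ W/m².

I ≈ 1.09×10⁶ W/m²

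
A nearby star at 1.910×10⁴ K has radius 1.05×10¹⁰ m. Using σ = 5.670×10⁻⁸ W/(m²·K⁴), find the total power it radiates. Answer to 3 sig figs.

P ≈ 1.05×10³¹ W

Surface area A = 4πR² = 4π(1.05×10¹⁰ m)² = 1.38544×10²¹ m².
P = σAT⁴ = 5.670×10⁻⁸ × 1.38544×10²¹ × (1.910×10⁴)⁴ = 1.05×10³¹ W.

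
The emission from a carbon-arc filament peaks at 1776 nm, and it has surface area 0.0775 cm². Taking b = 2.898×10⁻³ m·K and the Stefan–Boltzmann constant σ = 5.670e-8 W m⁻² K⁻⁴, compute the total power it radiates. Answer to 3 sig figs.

P ≈ 3.12 W

Wien's law: T = b/λ_max = 2.898×10⁻³/1.776×10⁻⁶ = 1631.76 K.
Area A = 0.0775 cm² = 7.75×10⁻⁶ m².
Then P = σAT⁴ = 5.670×10⁻⁸×7.75×10⁻⁶×(1631.76)⁴ = 3.12 W.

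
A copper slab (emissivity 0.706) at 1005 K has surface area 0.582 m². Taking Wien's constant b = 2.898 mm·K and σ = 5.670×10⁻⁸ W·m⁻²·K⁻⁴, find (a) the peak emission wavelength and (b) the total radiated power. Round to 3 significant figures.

(a) λ_max = b/T = 2.898×10⁻³/1005 = 2.884×10⁻⁶ m = 2.88 μm.
Area A = 0.582 m².
(b) P = εσAT⁴ = 0.706×5.670×10⁻⁸×0.582×(1005)⁴ = 2.38×10⁴ W.

λ_max ≈ 2.88 μm; P ≈ 2.38×10⁴ W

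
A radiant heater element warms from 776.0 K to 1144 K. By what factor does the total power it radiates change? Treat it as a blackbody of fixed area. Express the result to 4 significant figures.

P ∝ T⁴, so P₂/P₁ = (T₂/T₁)⁴ = (1144/776.0)⁴ = (1.47423)⁴ = 4.723.

P₂/P₁ ≈ 4.723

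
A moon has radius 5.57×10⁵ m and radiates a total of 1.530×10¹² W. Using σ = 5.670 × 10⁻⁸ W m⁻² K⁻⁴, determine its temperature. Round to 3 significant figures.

Surface area A = 4πR² = 4π(5.57×10⁵ m)² = 3.89870×10¹² m².
P = σAT⁴ ⇒ T = (P/(σA))^(1/4) = (1.530×10¹²/(5.670×10⁻⁸×3.89870×10¹²))^(1/4) = 51.3 K.

T ≈ 51.3 K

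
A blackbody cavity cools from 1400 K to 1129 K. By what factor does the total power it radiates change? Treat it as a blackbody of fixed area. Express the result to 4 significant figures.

P ∝ T⁴, so P₂/P₁ = (T₂/T₁)⁴ = (1129/1400)⁴ = (0.806429)⁴ = 0.4229.

P₂/P₁ ≈ 0.4229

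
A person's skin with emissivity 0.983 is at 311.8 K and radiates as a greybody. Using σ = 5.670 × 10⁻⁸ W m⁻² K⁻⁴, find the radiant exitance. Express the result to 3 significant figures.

Stefan–Boltzmann: I = εσT⁴ = 0.983 × 5.670×10⁻⁸ × (311.8)⁴ = 527 W/m².

I ≈ 527 W/m²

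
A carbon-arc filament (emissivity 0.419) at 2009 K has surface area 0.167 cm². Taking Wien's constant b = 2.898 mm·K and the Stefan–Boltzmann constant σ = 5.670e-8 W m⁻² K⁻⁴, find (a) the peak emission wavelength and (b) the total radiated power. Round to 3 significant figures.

λ_max ≈ 1.44 μm; P ≈ 6.46 W

(a) λ_max = b/T = 2.898×10⁻³/2009 = 1.443×10⁻⁶ m = 1.44 μm.
Area A = 0.167 cm² = 1.67×10⁻⁵ m².
(b) P = εσAT⁴ = 0.419×5.670×10⁻⁸×1.67×10⁻⁵×(2009)⁴ = 6.46 W.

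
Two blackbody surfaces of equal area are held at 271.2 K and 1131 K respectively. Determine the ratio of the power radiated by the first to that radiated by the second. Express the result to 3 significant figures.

With equal areas, P₁/P₂ = (T₁/T₂)⁴ = (271.2/1131)⁴ = 3.31×10⁻³.

P₁/P₂ ≈ 3.31×10⁻³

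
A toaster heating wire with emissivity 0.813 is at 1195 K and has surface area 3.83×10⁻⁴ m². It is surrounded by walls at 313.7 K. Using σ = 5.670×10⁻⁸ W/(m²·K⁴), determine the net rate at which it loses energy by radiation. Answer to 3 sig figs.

Net loss ≈ 35.8 W

Area A = 3.83×10⁻⁴ m².
Net radiated power P_net = εσA(T⁴ − T₀⁴) = 0.813×5.670×10⁻⁸×3.83×10⁻⁴×(1195⁴ − 313.7⁴).
T⁴ − T₀⁴ = 2.03926×10¹² − 9.68407×10⁹ = 2.02958×10¹² K⁴, so P_net = 35.8 W.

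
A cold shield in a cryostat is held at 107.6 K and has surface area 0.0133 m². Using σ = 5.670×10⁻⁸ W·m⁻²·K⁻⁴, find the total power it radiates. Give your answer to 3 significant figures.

Area A = 0.0133 m².
P = σAT⁴ = 5.670×10⁻⁸ × 0.0133 × (107.6)⁴ = 0.101 W.

P ≈ 0.101 W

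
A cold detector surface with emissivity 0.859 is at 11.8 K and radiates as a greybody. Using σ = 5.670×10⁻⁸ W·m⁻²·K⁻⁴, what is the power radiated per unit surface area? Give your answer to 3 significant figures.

I ≈ 9.44×10⁻⁴ W/m²

Stefan–Boltzmann: I = εσT⁴ = 0.859 × 5.670×10⁻⁸ × (11.8)⁴ = 9.44×10⁻⁴ W/m².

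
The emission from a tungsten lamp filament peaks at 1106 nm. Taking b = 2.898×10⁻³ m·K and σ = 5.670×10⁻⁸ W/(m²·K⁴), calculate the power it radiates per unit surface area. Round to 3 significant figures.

Wien's law: T = b/λ_max = 2.898×10⁻³/1.106×10⁻⁶ = 2620.25 K.
Then I = σT⁴ = 5.670×10⁻⁸×(2620.25)⁴ = 2.67×10⁶ W/m².

I ≈ 2.67×10⁶ W/m²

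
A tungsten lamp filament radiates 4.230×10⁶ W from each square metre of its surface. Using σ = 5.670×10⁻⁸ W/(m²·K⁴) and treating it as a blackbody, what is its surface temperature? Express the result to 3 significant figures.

T ≈ 2.94×10³ K

I = σT⁴, so T = (I/σ)^(1/4) = (4.230×10⁶/(5.670×10⁻⁸))^(1/4) = 2.94×10³ K.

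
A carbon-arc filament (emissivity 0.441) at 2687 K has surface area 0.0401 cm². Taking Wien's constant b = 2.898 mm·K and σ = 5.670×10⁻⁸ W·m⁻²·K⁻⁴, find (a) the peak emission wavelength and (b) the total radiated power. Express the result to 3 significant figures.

(a) λ_max = b/T = 2.898×10⁻³/2687 = 1.079×10⁻⁶ m = 1.08×10³ nm.
Area A = 0.0401 cm² = 4.01×10⁻⁶ m².
(b) P = εσAT⁴ = 0.441×5.670×10⁻⁸×4.01×10⁻⁶×(2687)⁴ = 5.23 W.

λ_max ≈ 1.08×10³ nm; P ≈ 5.23 W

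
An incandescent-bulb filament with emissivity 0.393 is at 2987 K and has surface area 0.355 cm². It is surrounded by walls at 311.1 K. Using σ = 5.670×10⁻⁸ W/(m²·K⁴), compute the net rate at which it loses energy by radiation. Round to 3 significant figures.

Area A = 0.355 cm² = 3.55×10⁻⁵ m².
Net radiated power P_net = εσA(T⁴ − T₀⁴) = 0.393×5.670×10⁻⁸×3.55×10⁻⁵×(2987⁴ − 311.1⁴).
T⁴ − T₀⁴ = 7.96051×10¹³ − 9.36699×10⁹ = 7.95957×10¹³ K⁴, so P_net = 63.0 W.

Net loss ≈ 63.0 W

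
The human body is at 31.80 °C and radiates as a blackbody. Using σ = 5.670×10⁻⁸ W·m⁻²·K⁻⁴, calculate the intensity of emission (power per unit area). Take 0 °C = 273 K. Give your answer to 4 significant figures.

I ≈ 489.4 W/m²

T = 31.80 °C + 273 = 304.80 K.
Stefan–Boltzmann: I = σT⁴ = 5.670×10⁻⁸ × (304.80)⁴ = 489.4 W/m².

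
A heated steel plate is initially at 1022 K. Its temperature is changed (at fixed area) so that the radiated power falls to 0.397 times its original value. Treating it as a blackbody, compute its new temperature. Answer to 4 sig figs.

T₂ ≈ 811.2 K

P ∝ T⁴, so T₂/T₁ = (P₂/P₁)^(1/4) = (0.397)^(1/4) = 0.793775.
T₂ = 1022 × 0.793775 = 811.2 K.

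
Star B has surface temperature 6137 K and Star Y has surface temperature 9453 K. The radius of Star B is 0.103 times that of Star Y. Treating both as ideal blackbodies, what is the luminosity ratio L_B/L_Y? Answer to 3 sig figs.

L_B/L_Y ≈ 1.88×10⁻³

L ∝ R²T⁴, so L_B/L_Y = (R_B/R_Y)²(T_B/T_Y)⁴ = (0.103)² × (6137/9453)⁴ = 0.010609 × 0.177642 = 1.88×10⁻³.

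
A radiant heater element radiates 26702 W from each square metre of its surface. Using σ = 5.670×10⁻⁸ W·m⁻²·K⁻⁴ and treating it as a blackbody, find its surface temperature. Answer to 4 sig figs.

I = σT⁴, so T = (I/σ)^(1/4) = (26702/(5.670×10⁻⁸))^(1/4) = 828.4 K.

T ≈ 828.4 K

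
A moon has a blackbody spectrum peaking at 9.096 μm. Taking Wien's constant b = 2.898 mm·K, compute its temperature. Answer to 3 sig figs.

Wien's law gives T = b/λ_max = (2.898×10⁻³ m·K)/(9.096×10⁻⁶ m) = 319 K.

T ≈ 319 K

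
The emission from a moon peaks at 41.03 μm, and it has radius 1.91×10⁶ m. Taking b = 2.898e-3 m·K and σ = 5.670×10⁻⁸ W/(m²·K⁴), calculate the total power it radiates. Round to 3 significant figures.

P ≈ 6.47×10¹³ W

Wien's law: T = b/λ_max = 2.898×10⁻³/4.103×10⁻⁵ = 70.6312 K.
Surface area A = 4πR² = 4π(1.91×10⁶ m)² = 4.58434×10¹³ m².
Then P = σAT⁴ = 5.670×10⁻⁸×4.58434×10¹³×(70.6312)⁴ = 6.47×10¹³ W.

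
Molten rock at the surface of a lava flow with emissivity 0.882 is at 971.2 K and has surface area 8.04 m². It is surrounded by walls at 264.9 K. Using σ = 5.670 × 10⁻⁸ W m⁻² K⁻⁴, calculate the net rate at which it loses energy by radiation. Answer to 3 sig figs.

Net loss ≈ 3.56×10⁵ W

Area A = 8.04 m².
Net radiated power P_net = εσA(T⁴ − T₀⁴) = 0.882×5.670×10⁻⁸×8.04×(971.2⁴ − 264.9⁴).
T⁴ − T₀⁴ = 8.89682×10¹¹ − 4.92411×10⁹ = 8.84758×10¹¹ K⁴, so P_net = 3.56×10⁵ W.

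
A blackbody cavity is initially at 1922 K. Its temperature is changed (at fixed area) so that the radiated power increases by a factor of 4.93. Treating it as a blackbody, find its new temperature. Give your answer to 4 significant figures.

T₂ ≈ 2864 K

P ∝ T⁴, so T₂/T₁ = (P₂/P₁)^(1/4) = (4.93)^(1/4) = 1.49009.
T₂ = 1922 × 1.49009 = 2864 K.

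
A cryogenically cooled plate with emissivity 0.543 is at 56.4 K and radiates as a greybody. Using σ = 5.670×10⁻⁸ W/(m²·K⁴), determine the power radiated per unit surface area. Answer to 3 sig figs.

I ≈ 0.312 W/m²

Stefan–Boltzmann: I = εσT⁴ = 0.543 × 5.670×10⁻⁸ × (56.4)⁴ = 0.312 W/m².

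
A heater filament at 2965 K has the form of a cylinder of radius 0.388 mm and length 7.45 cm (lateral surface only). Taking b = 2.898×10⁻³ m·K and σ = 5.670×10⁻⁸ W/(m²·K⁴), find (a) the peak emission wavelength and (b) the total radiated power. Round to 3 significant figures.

λ_max ≈ 0.977 μm; P ≈ 796 W

(a) λ_max = b/T = 2.898×10⁻³/2965 = 9.774×10⁻⁷ m = 0.977 μm.
Lateral area A = 2πrL = 2π×3.88×10⁻⁴×0.0745 = 1.81622×10⁻⁴ m².
(b) P = σAT⁴ = 5.670×10⁻⁸×1.81622×10⁻⁴×(2965)⁴ = 796 W.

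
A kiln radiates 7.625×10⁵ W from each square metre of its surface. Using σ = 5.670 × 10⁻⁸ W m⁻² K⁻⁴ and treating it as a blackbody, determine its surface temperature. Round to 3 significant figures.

T ≈ 1.91×10³ K

I = σT⁴, so T = (I/σ)^(1/4) = (7.625×10⁵/(5.670×10⁻⁸))^(1/4) = 1.91×10³ K.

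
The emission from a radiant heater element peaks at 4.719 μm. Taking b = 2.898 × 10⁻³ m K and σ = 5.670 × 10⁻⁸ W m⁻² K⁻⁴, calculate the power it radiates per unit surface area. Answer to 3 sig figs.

I ≈ 8.06×10³ W/m²

Wien's law: T = b/λ_max = 2.898×10⁻³/4.719×10⁻⁶ = 614.113 K.
Then I = σT⁴ = 5.670×10⁻⁸×(614.113)⁴ = 8.06×10³ W/m².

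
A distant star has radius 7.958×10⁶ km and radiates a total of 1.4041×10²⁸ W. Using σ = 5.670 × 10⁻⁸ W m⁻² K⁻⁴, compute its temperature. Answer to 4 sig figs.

Surface area A = 4πR² = 4π(7.958×10⁹ m)² = 7.95825×10²⁰ m².
P = σAT⁴ ⇒ T = (P/(σA))^(1/4) = (1.4041×10²⁸/(5.670×10⁻⁸×7.95825×10²⁰))^(1/4) = 4200 K.

T ≈ 4200 K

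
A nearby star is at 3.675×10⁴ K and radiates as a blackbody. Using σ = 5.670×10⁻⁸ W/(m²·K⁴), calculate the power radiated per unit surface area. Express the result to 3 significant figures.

Stefan–Boltzmann: I = σT⁴ = 5.670×10⁻⁸ × (3.675×10⁴)⁴ = 1.03×10¹¹ W/m².

I ≈ 1.03×10¹¹ W/m²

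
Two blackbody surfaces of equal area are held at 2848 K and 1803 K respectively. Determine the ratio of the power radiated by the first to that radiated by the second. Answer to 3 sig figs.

P₁/P₂ ≈ 6.23

With equal areas, P₁/P₂ = (T₁/T₂)⁴ = (2848/1803)⁴ = 6.23.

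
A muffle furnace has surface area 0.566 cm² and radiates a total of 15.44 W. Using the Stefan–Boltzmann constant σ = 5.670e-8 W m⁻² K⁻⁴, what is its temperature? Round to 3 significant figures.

Area A = 0.566 cm² = 5.66×10⁻⁵ m².
P = σAT⁴ ⇒ T = (P/(σA))^(1/4) = (15.44/(5.670×10⁻⁸×5.66×10⁻⁵))^(1/4) = 1.48×10³ K.

T ≈ 1.48×10³ K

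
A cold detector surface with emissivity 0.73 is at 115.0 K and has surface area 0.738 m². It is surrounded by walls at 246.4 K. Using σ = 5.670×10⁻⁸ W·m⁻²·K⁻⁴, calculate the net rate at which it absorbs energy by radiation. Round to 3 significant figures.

Net gain ≈ 107 W

Area A = 0.738 m².
Net radiated power P_net = εσA(T⁴ − T₀⁴) = 0.73×5.670×10⁻⁸×0.738×(115.0⁴ − 246.4⁴).
T⁴ − T₀⁴ = 1.74901×10⁸ − 3.68606×10⁹ = -3.51116×10⁹ K⁴, so P_net = -107 W — negative, meaning a net gain of 107 W.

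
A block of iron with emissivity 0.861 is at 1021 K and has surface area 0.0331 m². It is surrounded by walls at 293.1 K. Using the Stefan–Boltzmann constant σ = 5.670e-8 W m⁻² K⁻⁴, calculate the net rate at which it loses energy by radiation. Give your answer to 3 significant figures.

Area A = 0.0331 m².
Net radiated power P_net = εσA(T⁴ − T₀⁴) = 0.861×5.670×10⁻⁸×0.0331×(1021⁴ − 293.1⁴).
T⁴ − T₀⁴ = 1.08668×10¹² − 7.38012×10⁹ = 1.07930×10¹² K⁴, so P_net = 1.74×10³ W.

Net loss ≈ 1.74×10³ W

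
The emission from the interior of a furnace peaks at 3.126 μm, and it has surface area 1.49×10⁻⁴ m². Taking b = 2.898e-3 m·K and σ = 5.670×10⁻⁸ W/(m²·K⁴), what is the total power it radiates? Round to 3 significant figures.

Wien's law: T = b/λ_max = 2.898×10⁻³/3.126×10⁻⁶ = 927.063 K.
Area A = 1.49×10⁻⁴ m².
Then P = σAT⁴ = 5.670×10⁻⁸×1.49×10⁻⁴×(927.063)⁴ = 6.24 W.

P ≈ 6.24 W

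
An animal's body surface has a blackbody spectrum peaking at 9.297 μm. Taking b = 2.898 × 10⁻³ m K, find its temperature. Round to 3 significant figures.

Wien's law gives T = b/λ_max = (2.898×10⁻³ m·K)/(9.297×10⁻⁶ m) = 312 K.

T ≈ 312 K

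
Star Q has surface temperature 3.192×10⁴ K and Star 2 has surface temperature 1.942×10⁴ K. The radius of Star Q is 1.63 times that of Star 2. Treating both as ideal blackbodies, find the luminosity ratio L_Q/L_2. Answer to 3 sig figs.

L ∝ R²T⁴, so L_Q/L_2 = (R_Q/R_2)²(T_Q/T_2)⁴ = (1.63)² × (3.192×10⁴/1.942×10⁴)⁴ = 2.6569 × 7.29885 = 19.4.

L_Q/L_2 ≈ 19.4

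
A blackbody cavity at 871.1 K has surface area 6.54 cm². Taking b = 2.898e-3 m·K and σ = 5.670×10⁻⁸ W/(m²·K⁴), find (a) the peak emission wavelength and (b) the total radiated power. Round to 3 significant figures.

λ_max ≈ 3.33 μm; P ≈ 21.4 W

(a) λ_max = b/T = 2.898×10⁻³/871.1 = 3.327×10⁻⁶ m = 3.33 μm.
Area A = 6.54 cm² = 6.54×10⁻⁴ m².
(b) P = σAT⁴ = 5.670×10⁻⁸×6.54×10⁻⁴×(871.1)⁴ = 21.4 W.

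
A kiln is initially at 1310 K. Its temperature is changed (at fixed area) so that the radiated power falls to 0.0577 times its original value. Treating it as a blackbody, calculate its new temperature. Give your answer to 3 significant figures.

P ∝ T⁴, so T₂/T₁ = (P₂/P₁)^(1/4) = (0.0577)^(1/4) = 0.490110.
T₂ = 1310 × 0.490110 = 642 K.

T₂ ≈ 642 K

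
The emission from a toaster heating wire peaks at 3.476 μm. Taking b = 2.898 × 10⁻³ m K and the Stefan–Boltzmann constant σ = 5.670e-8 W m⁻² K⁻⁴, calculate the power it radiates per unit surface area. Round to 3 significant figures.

Wien's law: T = b/λ_max = 2.898×10⁻³/3.476×10⁻⁶ = 833.717 K.
Then I = σT⁴ = 5.670×10⁻⁸×(833.717)⁴ = 2.74×10⁴ W/m².

I ≈ 2.74×10⁴ W/m²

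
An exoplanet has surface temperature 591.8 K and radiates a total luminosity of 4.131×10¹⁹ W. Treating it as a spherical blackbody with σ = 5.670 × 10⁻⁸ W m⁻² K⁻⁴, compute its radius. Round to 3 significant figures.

R ≈ 2.17×10⁷ m

L = 4πR²σT⁴ ⇒ R = √(L/(4πσT⁴)).
σT⁴ = 6954.77 W/m², so R = √(4.131×10¹⁹/(4π×6954.77)) = 2.17×10⁷ m.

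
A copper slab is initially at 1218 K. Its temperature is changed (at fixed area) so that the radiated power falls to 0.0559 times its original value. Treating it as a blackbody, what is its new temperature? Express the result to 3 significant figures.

T₂ ≈ 592 K

P ∝ T⁴, so T₂/T₁ = (P₂/P₁)^(1/4) = (0.0559)^(1/4) = 0.486243.
T₂ = 1218 × 0.486243 = 592 K.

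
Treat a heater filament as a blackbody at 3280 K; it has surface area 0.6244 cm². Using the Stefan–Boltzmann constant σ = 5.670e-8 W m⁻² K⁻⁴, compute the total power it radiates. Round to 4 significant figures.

Area A = 0.6244 cm² = 6.244×10⁻⁵ m².
P = σAT⁴ = 5.670×10⁻⁸ × 6.244×10⁻⁵ × (3280)⁴ = 409.8 W.

P ≈ 409.8 W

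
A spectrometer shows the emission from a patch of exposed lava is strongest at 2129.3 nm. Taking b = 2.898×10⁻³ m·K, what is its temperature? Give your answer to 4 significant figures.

T ≈ 1361 K

Wien's law gives T = b/λ_max = (2.898×10⁻³ m·K)/(2.1293×10⁻⁶ m) = 1361 K.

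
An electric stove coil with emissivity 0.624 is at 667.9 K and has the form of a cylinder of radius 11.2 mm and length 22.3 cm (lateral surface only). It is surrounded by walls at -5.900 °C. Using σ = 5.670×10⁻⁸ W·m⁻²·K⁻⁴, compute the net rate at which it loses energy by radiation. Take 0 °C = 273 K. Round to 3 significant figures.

Surroundings: T = -5.900 °C + 273 = 267.100 K.
Lateral area A = 2πrL = 2π×0.0112×0.223 = 0.0156929 m².
Net radiated power P_net = εσA(T⁴ − T₀⁴) = 0.624×5.670×10⁻⁸×0.0156929×(667.9⁴ − 267.100⁴).
T⁴ − T₀⁴ = 1.98997×10¹¹ − 5.08974×10⁹ = 1.93907×10¹¹ K⁴, so P_net = 108 W.

Net loss ≈ 108 W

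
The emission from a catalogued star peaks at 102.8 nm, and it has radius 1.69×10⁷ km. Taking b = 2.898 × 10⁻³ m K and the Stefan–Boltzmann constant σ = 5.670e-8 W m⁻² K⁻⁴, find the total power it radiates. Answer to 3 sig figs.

Wien's law: T = b/λ_max = 2.898×10⁻³/1.028×10⁻⁷ = 28190.7 K.
Surface area A = 4πR² = 4π(1.69×10¹⁰ m)² = 3.58908×10²¹ m².
Then P = σAT⁴ = 5.670×10⁻⁸×3.58908×10²¹×(28190.7)⁴ = 1.29×10³² W.

P ≈ 1.29×10³² W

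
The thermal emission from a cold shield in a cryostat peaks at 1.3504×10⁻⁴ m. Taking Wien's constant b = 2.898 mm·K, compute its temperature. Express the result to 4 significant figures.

T ≈ 21.46 K

Wien's law gives T = b/λ_max = (2.898×10⁻³ m·K)/(1.3504×10⁻⁴ m) = 21.46 K.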